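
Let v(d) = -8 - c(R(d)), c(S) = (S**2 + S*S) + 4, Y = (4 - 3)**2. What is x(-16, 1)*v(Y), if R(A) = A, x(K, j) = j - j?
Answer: 0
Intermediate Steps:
x(K, j) = 0
Y = 1 (Y = 1**2 = 1)
c(S) = 4 + 2*S**2 (c(S) = (S**2 + S**2) + 4 = 2*S**2 + 4 = 4 + 2*S**2)
v(d) = -12 - 2*d**2 (v(d) = -8 - (4 + 2*d**2) = -8 + (-4 - 2*d**2) = -12 - 2*d**2)
x(-16, 1)*v(Y) = 0*(-12 - 2*1**2) = 0*(-12 - 2*1) = 0*(-12 - 2) = 0*(-14) = 0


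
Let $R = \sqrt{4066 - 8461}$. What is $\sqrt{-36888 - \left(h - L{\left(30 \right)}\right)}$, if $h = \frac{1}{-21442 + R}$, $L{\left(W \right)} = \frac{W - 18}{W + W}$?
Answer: $\frac{\sqrt{5} \sqrt{\frac{3954741033 - 184439 i \sqrt{4395}}{-21442 + i \sqrt{4395}}}}{5} \approx 3.7541 \cdot 10^{-10} + 192.06 i$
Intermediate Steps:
$R = i \sqrt{4395}$ ($R = \sqrt{-4395} = i \sqrt{4395} \approx 66.295 i$)
$L{\left(W \right)} = \frac{-18 + W}{2 W}$
$h = \frac{1}{-21442 + i \sqrt{4395}} \approx -4.6637 \cdot 10^{-5} - 1.442 \cdot 10^{-7} i$
$\sqrt{-36888 - \left(h - L{\left(30 \right)}\right)} = \sqrt{-36888 - \left(- \frac{21442}{459763759} - \frac{-18 + 30}{2 \cdot 30} - \frac{i \sqrt{4395}}{459763759}\right)} = \sqrt{-36888 + \left(\frac{1}{2} \cdot \frac{1}{30} \cdot 12 + \left(\frac{21442}{459763759} + \frac{i \sqrt{4395}}{459763759}\right)\right)} = \sqrt{-36888 + \left(\frac{1}{5} + \left(\frac{21442}{459763759} + \frac{i \sqrt{4395}}{459763759}\right)\right)} = \sqrt{-36888 + \left(\frac{459870969}{2298818795} + \frac{i \sqrt{4395}}{459763759}\right)} = \sqrt{- \frac{84798367838991}{2298818795} + \frac{i \sqrt{4395}}{459763759}}$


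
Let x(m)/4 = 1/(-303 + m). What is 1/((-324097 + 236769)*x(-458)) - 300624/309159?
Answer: -34925433563/35997649536 ≈ -0.97021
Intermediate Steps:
x(m) = 4/(-303 + m)
1/((-324097 + 236769)*x(-458)) - 300624/309159 = 1/((-324097 + 236769)*((4/(-303 - 458)))) - 300624/309159 = 1/((-87328)*((4/(-761)))) - 300624*1/309159 = -1/(87328*(4*(-1/761))) - 100208/103053 = -1/(87328*(-4/761)) - 100208/103053 = -1/87328*(-761/4) - 100208/103053 = 761/349312 - 100208/103053 = -34925433563/35997649536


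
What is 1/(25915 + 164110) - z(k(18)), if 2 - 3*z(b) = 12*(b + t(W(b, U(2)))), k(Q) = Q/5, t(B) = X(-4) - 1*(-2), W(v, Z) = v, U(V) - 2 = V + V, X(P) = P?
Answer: 3268433/570075 ≈ 5.7333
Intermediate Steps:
U(V) = 2 + 2*V (U(V) = 2 + (V + V) = 2 + 2*V)
t(B) = -2 (t(B) = -4 - 1*(-2) = -4 + 2 = -2)
k(Q) = Q/5 (k(Q) = Q*(⅕) = Q/5)
z(b) = 26/3 - 4*b (z(b) = ⅔ - 4*(b - 2) = ⅔ - 4*(-2 + b) = ⅔ - (-24 + 12*b)/3 = ⅔ + (8 - 4*b) = 26/3 - 4*b)
1/(25915 + 164110) - z(k(18)) = 1/(25915 + 164110) - (26/3 - 4*18/5) = 1/190025 - (26/3 - 4*18/5) = 1/190025 - (26/3 - 72/5) = 1/190025 - 1*(-86/15) = 1/190025 + 86/15 = 3268433/570075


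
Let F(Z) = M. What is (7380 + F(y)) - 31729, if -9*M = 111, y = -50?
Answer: -73084/3 ≈ -24361.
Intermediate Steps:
M = -37/3 (M = -⅑*111 = -37/3 ≈ -12.333)
F(Z) = -37/3
(7380 + F(y)) - 31729 = (7380 - 37/3) - 31729 = 22103/3 - 31729 = -73084/3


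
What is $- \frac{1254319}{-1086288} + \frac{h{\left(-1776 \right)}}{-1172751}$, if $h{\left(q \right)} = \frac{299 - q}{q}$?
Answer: $\frac{27213594918689}{23567988758328} \approx 1.1547$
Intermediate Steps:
$h{\left(q \right)} = \frac{299 - q}{q}$
$- \frac{1254319}{-1086288} + \frac{h{\left(-1776 \right)}}{-1172751} = - \frac{1254319}{-1086288} + \frac{\frac{1}{-1776} \left(299 - -1776\right)}{-1172751} = \left(-1254319\right) \left(- \frac{1}{1086288}\right) + - \frac{299 + 1776}{1776} \left(- \frac{1}{1172751}\right) = \frac{1254319}{1086288} + \left(- \frac{1}{1776}\right) 2075 \left(- \frac{1}{1172751}\right) = \frac{1254319}{1086288} - - \frac{2075}{2082805776} = \frac{1254319}{1086288} + \frac{2075}{2082805776} = \frac{27213594918689}{23567988758328}$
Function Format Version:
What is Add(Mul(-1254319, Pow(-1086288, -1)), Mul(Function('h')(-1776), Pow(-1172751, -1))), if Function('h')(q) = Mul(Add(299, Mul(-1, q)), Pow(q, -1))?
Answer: Rational(27213594918689, 23567988758328) ≈ 1.1547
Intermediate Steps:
Function('h')(q) = Mul(Pow(q, -1), Add(299, Mul(-1, q)))
Add(Mul(-1254319, Pow(-1086288, -1)), Mul(Function('h')(-1776), Pow(-1172751, -1))) = Add(Mul(-1254319, Pow(-1086288, -1)), Mul(Mul(Pow(-1776, -1), Add(299, Mul(-1, -1776))), Pow(-1172751, -1))) = Add(Mul(-1254319, Rational(-1, 1086288)), Mul(Mul(Rational(-1, 1776), Add(299, 1776)), Rational(-1, 1172751))) = Add(Rational(1254319, 1086288), Mul(Mul(Rational(-1, 1776), 2075), Rational(-1, 1172751))) = Add(Rational(1254319, 1086288), Mul(Rational(-2075, 1776), Rational(-1, 1172751))) = Add(Rational(1254319, 1086288), Rational(2075, 2082805776)) = Rational(27213594918689, 23567988758328)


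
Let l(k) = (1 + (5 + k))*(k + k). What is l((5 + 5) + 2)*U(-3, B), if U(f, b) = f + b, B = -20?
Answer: -9936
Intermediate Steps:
l(k) = 2*k*(6 + k) (l(k) = (6 + k)*(2*k) = 2*k*(6 + k))
U(f, b) = b + f
l((5 + 5) + 2)*U(-3, B) = (2*((5 + 5) + 2)*(6 + ((5 + 5) + 2)))*(-20 - 3) = (2*(10 + 2)*(6 + (10 + 2)))*(-23) = (2*12*(6 + 12))*(-23) = (2*12*18)*(-23) = 432*(-23) = -9936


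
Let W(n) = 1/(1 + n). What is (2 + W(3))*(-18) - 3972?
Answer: -8025/2 ≈ -4012.5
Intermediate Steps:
(2 + W(3))*(-18) - 3972 = (2 + 1/(1 + 3))*(-18) - 3972 = (2 + 1/4)*(-18) - 3972 = (2 + ¼)*(-18) - 3972 = (9/4)*(-18) - 3972 = -81/2 - 3972 = -8025/2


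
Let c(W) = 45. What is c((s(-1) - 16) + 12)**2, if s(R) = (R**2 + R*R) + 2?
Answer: 2025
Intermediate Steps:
s(R) = 2 + 2*R**2 (s(R) = (R**2 + R**2) + 2 = 2*R**2 + 2 = 2 + 2*R**2)
c((s(-1) - 16) + 12)**2 = 45**2 = 2025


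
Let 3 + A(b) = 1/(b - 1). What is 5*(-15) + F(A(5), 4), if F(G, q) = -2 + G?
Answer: -319/4 ≈ -79.750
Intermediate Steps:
A(b) = -3 + 1/(-1 + b) (A(b) = -3 + 1/(b - 1) = -3 + 1/(-1 + b))
5*(-15) + F(A(5), 4) = 5*(-15) + (-2 + (4 - 3*5)/(-1 + 5)) = -75 + (-2 + (4 - 15)/4) = -75 + (-2 + (¼)*(-11)) = -75 + (-2 - 11/4) = -75 - 19/4 = -319/4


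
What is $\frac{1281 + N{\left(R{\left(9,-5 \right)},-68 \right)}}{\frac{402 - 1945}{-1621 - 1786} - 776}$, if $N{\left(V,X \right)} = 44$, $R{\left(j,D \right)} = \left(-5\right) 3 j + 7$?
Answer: $- \frac{4514275}{2642289} \approx -1.7085$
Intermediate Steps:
$R{\left(j,D \right)} = 7 - 15 j$ ($R{\left(j,D \right)} = - 15 j + 7 = 7 - 15 j$)
$\frac{1281 + N{\left(R{\left(9,-5 \right)},-68 \right)}}{\frac{402 - 1945}{-1621 - 1786} - 776} = \frac{1281 + 44}{\frac{402 - 1945}{-1621 - 1786} - 776} = \frac{1325}{- \frac{1543}{-3407} - 776} = \frac{1325}{\left(-1543\right) \left(- \frac{1}{3407}\right) - 776} = \frac{1325}{\frac{1543}{3407} - 776} = \frac{1325}{- \frac{2642289}{3407}} = 1325 \left(- \frac{3407}{2642289}\right) = - \frac{4514275}{2642289}$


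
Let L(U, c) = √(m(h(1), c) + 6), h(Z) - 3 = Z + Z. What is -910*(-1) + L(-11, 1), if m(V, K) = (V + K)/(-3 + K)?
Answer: 910 + √3 ≈ 911.73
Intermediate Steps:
h(Z) = 3 + 2*Z (h(Z) = 3 + (Z + Z) = 3 + 2*Z)
m(V, K) = (K + V)/(-3 + K)
L(U, c) = √(6 + (5 + c)/(-3 + c)) (L(U, c) = √((c + (3 + 2*1))/(-3 + c) + 6) = √((c + (3 + 2))/(-3 + c) + 6) = √((c + 5)/(-3 + c) + 6) = √((5 + c)/(-3 + c) + 6) = √(6 + (5 + c)/(-3 + c)))
-910*(-1) + L(-11, 1) = -910*(-1) + √((-13 + 7*1)/(-3 + 1)) = -130*(-7) + √((-13 + 7)/(-2)) = 910 + √(-½*(-6)) = 910 + √3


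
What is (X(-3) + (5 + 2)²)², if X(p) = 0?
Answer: 2401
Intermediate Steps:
(X(-3) + (5 + 2)²)² = (0 + (5 + 2)²)² = (0 + 7²)² = (0 + 49)² = 49² = 2401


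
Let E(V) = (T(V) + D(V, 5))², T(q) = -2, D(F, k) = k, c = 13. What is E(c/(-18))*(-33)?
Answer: -297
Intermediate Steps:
E(V) = 9 (E(V) = (-2 + 5)² = 3² = 9)
E(c/(-18))*(-33) = 9*(-33) = -297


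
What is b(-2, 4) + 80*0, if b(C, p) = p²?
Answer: 16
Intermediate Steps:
b(-2, 4) + 80*0 = 4² + 80*0 = 16 + 0 = 16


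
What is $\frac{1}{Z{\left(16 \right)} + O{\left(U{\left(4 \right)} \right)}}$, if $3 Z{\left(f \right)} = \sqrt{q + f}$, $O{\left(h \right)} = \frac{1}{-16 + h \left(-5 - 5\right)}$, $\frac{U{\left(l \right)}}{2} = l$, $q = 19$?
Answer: $\frac{96}{35839} + \frac{3072 \sqrt{35}}{35839} \approx 0.50979$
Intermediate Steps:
$U{\left(l \right)} = 2 l$
$O{\left(h \right)} = \frac{1}{-16 - 10 h}$ ($O{\left(h \right)} = \frac{1}{-16 + h \left(-10\right)} = \frac{1}{-16 - 10 h}$)
$Z{\left(f \right)} = \frac{\sqrt{19 + f}}{3}$
$\frac{1}{Z{\left(16 \right)} + O{\left(U{\left(4 \right)} \right)}} = \frac{1}{\frac{\sqrt{19 + 16}}{3} - \frac{1}{16 + 10 \cdot 2 \cdot 4}} = \frac{1}{\frac{\sqrt{35}}{3} - \frac{1}{16 + 10 \cdot 8}} = \frac{1}{\frac{\sqrt{35}}{3} - \frac{1}{16 + 80}} = \frac{1}{\frac{\sqrt{35}}{3} - \frac{1}{96}} = \frac{1}{- \frac{1}{96} + \frac{\sqrt{35}}{3}}$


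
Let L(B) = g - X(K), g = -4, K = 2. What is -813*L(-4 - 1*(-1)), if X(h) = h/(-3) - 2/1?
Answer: 1084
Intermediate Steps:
X(h) = -2 - h/3 (X(h) = h*(-⅓) - 2*1 = -h/3 - 2 = -2 - h/3)
L(B) = -4/3 (L(B) = -4 - (-2 - ⅓*2) = -4 - (-2 - ⅔) = -4 - 1*(-8/3) = -4 + 8/3 = -4/3)
-813*L(-4 - 1*(-1)) = -813*(-4/3) = 1084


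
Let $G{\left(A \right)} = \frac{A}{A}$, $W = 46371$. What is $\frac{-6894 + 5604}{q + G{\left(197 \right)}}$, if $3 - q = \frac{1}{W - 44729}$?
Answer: $- \frac{706060}{2189} \approx -322.55$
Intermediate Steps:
$q = \frac{4925}{1642}$ ($q = 3 - \frac{1}{46371 - 44729} = 3 - \frac{1}{1642} = \frac{4925}{1642} \approx 2.9994$)
$G{\left(A \right)} = 1$
$\frac{-6894 + 5604}{q + G{\left(197 \right)}} = \frac{-6894 + 5604}{\frac{4925}{1642} + 1} = - \frac{1290}{\frac{6567}{1642}} = \left(-1290\right) \frac{1642}{6567} = - \frac{706060}{2189}$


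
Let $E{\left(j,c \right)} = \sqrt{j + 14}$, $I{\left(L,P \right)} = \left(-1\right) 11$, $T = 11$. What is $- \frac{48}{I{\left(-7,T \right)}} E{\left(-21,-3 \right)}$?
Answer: $\frac{48 i \sqrt{7}}{11} \approx 11.545 i$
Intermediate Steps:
$I{\left(L,P \right)} = -11$
$E{\left(j,c \right)} = \sqrt{14 + j}$
$- \frac{48}{I{\left(-7,T \right)}} E{\left(-21,-3 \right)} = - \frac{48}{-11} \sqrt{14 - 21} = \left(-48\right) \left(- \frac{1}{11}\right) \sqrt{-7} = \frac{48 i \sqrt{7}}{11}$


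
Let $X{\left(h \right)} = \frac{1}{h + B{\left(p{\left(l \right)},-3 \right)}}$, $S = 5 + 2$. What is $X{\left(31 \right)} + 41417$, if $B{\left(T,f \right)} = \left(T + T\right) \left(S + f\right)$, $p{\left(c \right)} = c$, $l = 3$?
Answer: $\frac{2277936}{55} \approx 41417.0$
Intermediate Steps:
$S = 7$
$B{\left(T,f \right)} = 2 T \left(7 + f\right)$ ($B{\left(T,f \right)} = \left(T + T\right) \left(7 + f\right) = 2 T \left(7 + f\right)$)
$X{\left(h \right)} = \frac{1}{24 + h}$ ($X{\left(h \right)} = \frac{1}{h + 2 \cdot 3 \left(7 - 3\right)} = \frac{1}{h + 2 \cdot 3 \cdot 4} = \frac{1}{h + 24} = \frac{1}{24 + h}$)
$X{\left(31 \right)} + 41417 = \frac{1}{24 + 31} + 41417 = \frac{1}{55} + 41417 = \frac{2277936}{55}$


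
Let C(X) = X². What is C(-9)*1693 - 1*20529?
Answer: 116604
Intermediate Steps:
C(-9)*1693 - 1*20529 = (-9)²*1693 - 1*20529 = 81*1693 - 20529 = 137133 - 20529 = 116604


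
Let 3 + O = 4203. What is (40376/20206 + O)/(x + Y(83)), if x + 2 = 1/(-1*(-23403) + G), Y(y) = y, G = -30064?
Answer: 1333858589/25712135 ≈ 51.877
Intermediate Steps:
O = 4200 (O = -3 + 4203 = 4200)
x = -13323/6661 (x = -2 + 1/(-1*(-23403) - 30064) = -2 + 1/(23403 - 30064) = -2 + 1/(-6661) = -2 - 1/6661 = -13323/6661 ≈ -2.0001)
(40376/20206 + O)/(x + Y(83)) = (40376/20206 + 4200)/(-13323/6661 + 83) = (40376*(1/20206) + 4200)/(539540/6661) = (20188/10103 + 4200)*(6661/539540) = (42452788/10103)*(6661/539540) = 1333858589/25712135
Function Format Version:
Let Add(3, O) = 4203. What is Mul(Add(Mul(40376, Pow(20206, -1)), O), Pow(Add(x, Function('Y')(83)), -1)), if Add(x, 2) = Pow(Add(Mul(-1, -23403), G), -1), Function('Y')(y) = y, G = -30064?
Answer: Rational(1333858589, 25712135) ≈ 51.877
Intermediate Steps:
O = 4200 (O = Add(-3, 4203) = 4200)
x = Rational(-13323, 6661) (x = Add(-2, Pow(Add(Mul(-1, -23403), -30064), -1)) = Add(-2, Pow(Add(23403, -30064), -1)) = Add(-2, Pow(-6661, -1)) = Add(-2, Rational(-1, 6661)) = Rational(-13323, 6661) ≈ -2.0001)
Mul(Add(Mul(40376, Pow(20206, -1)), O), Pow(Add(x, Function('Y')(83)), -1)) = Mul(Add(Mul(40376, Pow(20206, -1)), 4200), Pow(Add(Rational(-13323, 6661), 83), -1)) = Mul(Add(Mul(40376, Rational(1, 20206)), 4200), Pow(Rational(539540, 6661), -1)) = Mul(Add(Rational(20188, 10103), 4200), Rational(6661, 539540)) = Mul(Rational(42452788, 10103), Rational(6661, 539540)) = Rational(1333858589, 25712135)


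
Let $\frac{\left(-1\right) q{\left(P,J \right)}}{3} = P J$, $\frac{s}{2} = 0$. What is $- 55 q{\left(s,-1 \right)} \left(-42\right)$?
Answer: $0$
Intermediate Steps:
$s = 0$ ($s = 2 \cdot 0 = 0$)
$q{\left(P,J \right)} = - 3 J P$ ($q{\left(P,J \right)} = - 3 P J = - 3 J P$)
$- 55 q{\left(s,-1 \right)} \left(-42\right) = - 55 \left(\left(-3\right) \left(-1\right) 0\right) \left(-42\right) = \left(-55\right) 0 \left(-42\right) = 0 \left(-42\right) = 0$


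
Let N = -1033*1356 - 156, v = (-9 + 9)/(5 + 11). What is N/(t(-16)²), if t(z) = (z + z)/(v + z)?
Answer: -350226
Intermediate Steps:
v = 0 (v = 0/16 = 0*(1/16) = 0)
t(z) = 2 (t(z) = (z + z)/(0 + z) = (2*z)/z = 2)
N = -1400904 (N = -1400748 - 156 = -1400904)
N/(t(-16)²) = -1400904/(2²) = -1400904/4 = -1400904*¼ = -350226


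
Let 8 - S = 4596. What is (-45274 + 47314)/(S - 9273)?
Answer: -2040/13861 ≈ -0.14718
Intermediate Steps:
S = -4588 (S = 8 - 1*4596 = 8 - 4596 = -4588)
(-45274 + 47314)/(S - 9273) = (-45274 + 47314)/(-4588 - 9273) = 2040/(-13861) = 2040*(-1/13861) = -2040/13861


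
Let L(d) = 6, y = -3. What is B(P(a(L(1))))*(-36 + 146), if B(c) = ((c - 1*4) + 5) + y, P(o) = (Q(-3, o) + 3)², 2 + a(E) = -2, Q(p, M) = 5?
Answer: 6820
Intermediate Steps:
a(E) = -4 (a(E) = -2 - 2 = -4)
P(o) = 64 (P(o) = (5 + 3)² = 8² = 64)
B(c) = -2 + c (B(c) = ((c - 1*4) + 5) - 3 = ((c - 4) + 5) - 3 = ((-4 + c) + 5) - 3 = (1 + c) - 3 = -2 + c)
B(P(a(L(1))))*(-36 + 146) = (-2 + 64)*(-36 + 146) = 62*110 = 6820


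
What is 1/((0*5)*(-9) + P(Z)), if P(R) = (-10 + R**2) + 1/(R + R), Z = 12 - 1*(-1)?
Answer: 26/4135 ≈ 0.0062878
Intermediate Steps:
Z = 13 (Z = 12 + 1 = 13)
P(R) = -10 + R**2 + 1/(2*R) (P(R) = (-10 + R**2) + 1/(2*R) = -10 + R**2 + 1/(2*R))
1/((0*5)*(-9) + P(Z)) = 1/((0*5)*(-9) + (-10 + 13**2 + (1/2)/13)) = 1/(0*(-9) + (-10 + 169 + (1/2)*(1/13))) = 1/(0 + (-10 + 169 + 1/26)) = 1/(0 + 4135/26) = 1/(4135/26) = 26/4135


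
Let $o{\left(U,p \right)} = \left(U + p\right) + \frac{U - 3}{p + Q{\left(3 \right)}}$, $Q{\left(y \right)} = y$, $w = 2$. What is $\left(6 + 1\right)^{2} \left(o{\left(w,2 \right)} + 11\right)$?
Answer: $\frac{3626}{5} \approx 725.2$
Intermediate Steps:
$o{\left(U,p \right)} = U + p + \frac{-3 + U}{3 + p}$ ($o{\left(U,p \right)} = \left(U + p\right) + \frac{U - 3}{p + 3} = \left(U + p\right) + \frac{-3 + U}{3 + p} = U + p + \frac{-3 + U}{3 + p}$)
$\left(6 + 1\right)^{2} \left(o{\left(w,2 \right)} + 11\right) = \left(6 + 1\right)^{2} \left(\frac{-3 + 2^{2} + 3 \cdot 2 + 4 \cdot 2 + 2 \cdot 2}{3 + 2} + 11\right) = 7^{2} \left(\frac{-3 + 4 + 6 + 8 + 4}{5} + 11\right) = 49 \left(\frac{1}{5} \cdot 19 + 11\right) = 49 \left(\frac{19}{5} + 11\right) = 49 \cdot \frac{74}{5} = \frac{3626}{5}$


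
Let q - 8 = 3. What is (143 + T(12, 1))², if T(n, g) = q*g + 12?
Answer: 27556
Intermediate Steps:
q = 11 (q = 8 + 3 = 11)
T(n, g) = 12 + 11*g (T(n, g) = 11*g + 12 = 12 + 11*g)
(143 + T(12, 1))² = (143 + (12 + 11*1))² = (143 + (12 + 11))² = (143 + 23)² = 166² = 27556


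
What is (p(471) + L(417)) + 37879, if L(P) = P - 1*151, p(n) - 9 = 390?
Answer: 38544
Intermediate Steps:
p(n) = 399 (p(n) = 9 + 390 = 399)
L(P) = -151 + P (L(P) = P - 151 = -151 + P)
(p(471) + L(417)) + 37879 = (399 + (-151 + 417)) + 37879 = (399 + 266) + 37879 = 665 + 37879 = 38544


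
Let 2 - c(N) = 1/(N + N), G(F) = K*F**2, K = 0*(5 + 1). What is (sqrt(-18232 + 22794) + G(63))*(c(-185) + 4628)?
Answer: 1713101*sqrt(4562)/370 ≈ 3.1272e+5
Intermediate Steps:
K = 0 (K = 0*6 = 0)
G(F) = 0 (G(F) = 0*F**2 = 0)
c(N) = 2 - 1/(2*N) (c(N) = 2 - 1/(N + N) = 2 - 1/(2*N))
(sqrt(-18232 + 22794) + G(63))*(c(-185) + 4628) = (sqrt(-18232 + 22794) + 0)*((2 - 1/2/(-185)) + 4628) = (sqrt(4562) + 0)*((2 - 1/2*(-1/185)) + 4628) = sqrt(4562)*((2 + 1/370) + 4628) = sqrt(4562)*(741/370 + 4628) = sqrt(4562)*(1713101/370) = 1713101*sqrt(4562)/370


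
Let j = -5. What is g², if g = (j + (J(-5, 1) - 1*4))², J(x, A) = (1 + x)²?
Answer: 2401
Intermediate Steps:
g = 49 (g = (-5 + ((1 - 5)² - 1*4))² = (-5 + ((-4)² - 4))² = (-5 + (16 - 4))² = (-5 + 12)² = 7² = 49)
g² = 49² = 2401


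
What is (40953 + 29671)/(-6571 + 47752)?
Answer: 70624/41181 ≈ 1.7150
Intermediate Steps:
(40953 + 29671)/(-6571 + 47752) = 70624/41181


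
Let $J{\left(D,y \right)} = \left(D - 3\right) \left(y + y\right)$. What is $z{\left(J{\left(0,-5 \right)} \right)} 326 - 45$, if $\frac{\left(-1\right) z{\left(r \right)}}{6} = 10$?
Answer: $-19605$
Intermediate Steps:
$J{\left(D,y \right)} = 2 y \left(-3 + D\right)$ ($J{\left(D,y \right)} = \left(-3 + D\right) 2 y = 2 y \left(-3 + D\right)$)
$z{\left(r \right)} = -60$ ($z{\left(r \right)} = \left(-6\right) 10 = -60$)
$z{\left(J{\left(0,-5 \right)} \right)} 326 - 45 = \left(-60\right) 326 - 45 = -19560 - 45 = -19605$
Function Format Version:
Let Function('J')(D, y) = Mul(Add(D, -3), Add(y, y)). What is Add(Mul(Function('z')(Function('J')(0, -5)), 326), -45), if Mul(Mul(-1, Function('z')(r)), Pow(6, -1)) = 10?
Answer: -19605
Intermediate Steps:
Function('J')(D, y) = Mul(2, y, Add(-3, D)) (Function('J')(D, y) = Mul(Add(-3, D), Mul(2, y)) = Mul(2, y, Add(-3, D)))
Function('z')(r) = -60 (Function('z')(r) = Mul(-6, 10) = -60)
Add(Mul(Function('z')(Function('J')(0, -5)), 326), -45) = Add(Mul(-60, 326), -45) = Add(-19560, -45) = -19605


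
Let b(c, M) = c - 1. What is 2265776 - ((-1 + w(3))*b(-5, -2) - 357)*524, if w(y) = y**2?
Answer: 2477996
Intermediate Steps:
b(c, M) = -1 + c
2265776 - ((-1 + w(3))*b(-5, -2) - 357)*524 = 2265776 - ((-1 + 3**2)*(-1 - 5) - 357)*524 = 2265776 - ((-1 + 9)*(-6) - 357)*524 = 2265776 - (8*(-6) - 357)*524 = 2265776 - (-48 - 357)*524 = 2265776 - (-405)*524 = 2265776 - 1*(-212220) = 2265776 + 212220 = 2477996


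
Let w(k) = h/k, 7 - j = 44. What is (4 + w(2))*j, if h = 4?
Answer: -222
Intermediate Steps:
j = -37 (j = 7 - 1*44 = 7 - 44 = -37)
w(k) = 4/k
(4 + w(2))*j = (4 + 4/2)*(-37) = (4 + 4*(½))*(-37) = (4 + 2)*(-37) = 6*(-37) = -222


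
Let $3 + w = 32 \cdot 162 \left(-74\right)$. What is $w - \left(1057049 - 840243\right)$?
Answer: $-600425$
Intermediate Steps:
$w = -383619$ ($w = -3 + 32 \cdot 162 \left(-74\right) = -3 + 5184 \left(-74\right) = -3 - 383616 = -383619$)
$w - \left(1057049 - 840243\right) = -383619 - \left(1057049 - 840243\right) = -383619 - 216806 = -600425$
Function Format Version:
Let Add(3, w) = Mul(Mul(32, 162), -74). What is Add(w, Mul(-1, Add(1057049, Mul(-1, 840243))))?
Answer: -600425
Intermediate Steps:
w = -383619 (w = Add(-3, Mul(Mul(32, 162), -74)) = Add(-3, Mul(5184, -74)) = Add(-3, -383616) = -383619)
Add(w, Mul(-1, Add(1057049, Mul(-1, 840243)))) = Add(-383619, Mul(-1, Add(1057049, Mul(-1, 840243)))) = Add(-383619, Mul(-1, Add(1057049, -840243))) = Add(-383619, Mul(-1, 216806)) = Add(-383619, -216806) = -600425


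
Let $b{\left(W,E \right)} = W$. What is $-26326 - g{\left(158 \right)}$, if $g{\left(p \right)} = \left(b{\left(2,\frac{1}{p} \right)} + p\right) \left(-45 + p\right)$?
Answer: $-44406$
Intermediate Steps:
$g{\left(p \right)} = \left(-45 + p\right) \left(2 + p\right)$ ($g{\left(p \right)} = \left(2 + p\right) \left(-45 + p\right) = \left(-45 + p\right) \left(2 + p\right)$)
$-26326 - g{\left(158 \right)} = -26326 - \left(-90 + 158^{2} - 6794\right) = -26326 - \left(-90 + 24964 - 6794\right) = -26326 - 18080 = -44406$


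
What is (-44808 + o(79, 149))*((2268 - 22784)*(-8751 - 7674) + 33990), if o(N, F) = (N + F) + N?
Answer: -14997250414290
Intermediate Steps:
o(N, F) = F + 2*N (o(N, F) = (F + N) + N = F + 2*N)
(-44808 + o(79, 149))*((2268 - 22784)*(-8751 - 7674) + 33990) = (-44808 + (149 + 2*79))*((2268 - 22784)*(-8751 - 7674) + 33990) = (-44808 + (149 + 158))*(-20516*(-16425) + 33990) = (-44808 + 307)*(336975300 + 33990) = -44501*337009290 = -14997250414290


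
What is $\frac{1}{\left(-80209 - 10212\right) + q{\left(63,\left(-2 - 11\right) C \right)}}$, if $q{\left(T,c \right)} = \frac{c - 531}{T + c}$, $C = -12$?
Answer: $- \frac{73}{6600858} \approx -1.1059 \cdot 10^{-5}$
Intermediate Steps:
$q{\left(T,c \right)} = \frac{-531 + c}{T + c}$ ($q{\left(T,c \right)} = \frac{c - 531}{T + c} = \frac{-531 + c}{T + c}$)
$\frac{1}{\left(-80209 - 10212\right) + q{\left(63,\left(-2 - 11\right) C \right)}} = \frac{1}{\left(-80209 - 10212\right) + \frac{-531 + \left(-2 - 11\right) \left(-12\right)}{63 + \left(-2 - 11\right) \left(-12\right)}} = \frac{1}{\left(-80209 - 10212\right) + \frac{-531 - -156}{63 - -156}} = \frac{1}{-90421 + \frac{-531 + 156}{63 + 156}} = \frac{1}{-90421 + \frac{1}{219} \left(-375\right)} = \frac{1}{-90421 - \frac{125}{73}} = \frac{1}{- \frac{6600858}{73}} = - \frac{73}{6600858}$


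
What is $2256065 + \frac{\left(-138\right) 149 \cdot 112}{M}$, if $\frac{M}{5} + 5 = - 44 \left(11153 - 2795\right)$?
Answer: $\frac{4148420783969}{1838785} \approx 2.2561 \cdot 10^{6}$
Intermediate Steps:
$M = -1838785$ ($M = -25 + 5 \left(- 44 \left(11153 - 2795\right)\right) = -25 + 5 \left(\left(-44\right) 8358\right) = -25 + 5 \left(-367752\right) = -25 - 1838760 = -1838785$)
$2256065 + \frac{\left(-138\right) 149 \cdot 112}{M} = 2256065 + \frac{\left(-138\right) 149 \cdot 112}{-1838785} = 2256065 + \left(-20562\right) 112 \left(- \frac{1}{1838785}\right) = 2256065 - - \frac{2302944}{1838785} = 2256065 + \frac{2302944}{1838785} = \frac{4148420783969}{1838785}$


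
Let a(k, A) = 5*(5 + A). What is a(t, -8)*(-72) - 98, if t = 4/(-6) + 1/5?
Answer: 982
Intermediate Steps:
t = -7/15 (t = 4*(-⅙) + 1*(⅕) = -⅔ + ⅕ = -7/15 ≈ -0.46667)
a(k, A) = 25 + 5*A
a(t, -8)*(-72) - 98 = (25 + 5*(-8))*(-72) - 98 = (25 - 40)*(-72) - 98 = -15*(-72) - 98 = 1080 - 98 = 982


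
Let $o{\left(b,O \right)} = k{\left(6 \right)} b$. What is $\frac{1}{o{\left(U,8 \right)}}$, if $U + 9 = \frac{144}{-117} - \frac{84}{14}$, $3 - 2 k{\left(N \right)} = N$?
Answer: $\frac{26}{633} \approx 0.041074$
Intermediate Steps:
$k{\left(N \right)} = \frac{3}{2} - \frac{N}{2}$
$U = - \frac{211}{13}$ ($U = -9 + \left(\frac{144}{-117} - \frac{84}{14}\right) = -9 + \left(144 \left(- \frac{1}{117}\right) - 6\right) = -9 - \frac{94}{13} = - \frac{211}{13} \approx -16.231$)
$o{\left(b,O \right)} = - \frac{3 b}{2}$ ($o{\left(b,O \right)} = \left(\frac{3}{2} - 3\right) b = - \frac{3 b}{2}$)
$\frac{1}{o{\left(U,8 \right)}} = \frac{1}{\left(- \frac{3}{2}\right) \left(- \frac{211}{13}\right)} = \frac{1}{\frac{633}{26}} = \frac{26}{633}$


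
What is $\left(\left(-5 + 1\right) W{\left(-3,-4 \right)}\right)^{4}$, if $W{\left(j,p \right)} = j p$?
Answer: $5308416$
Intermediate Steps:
$\left(\left(-5 + 1\right) W{\left(-3,-4 \right)}\right)^{4} = \left(\left(-5 + 1\right) \left(\left(-3\right) \left(-4\right)\right)\right)^{4} = \left(\left(-4\right) 12\right)^{4} = \left(-48\right)^{4} = 5308416$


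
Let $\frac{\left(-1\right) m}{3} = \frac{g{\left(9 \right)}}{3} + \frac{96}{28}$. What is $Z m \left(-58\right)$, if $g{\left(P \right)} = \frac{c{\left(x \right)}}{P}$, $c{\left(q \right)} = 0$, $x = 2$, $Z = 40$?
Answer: $\frac{167040}{7} \approx 23863.0$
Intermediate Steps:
$g{\left(P \right)} = 0$ ($g{\left(P \right)} = \frac{0}{P} = 0$)
$m = - \frac{72}{7}$ ($m = - 3 \left(\frac{0}{3} + \frac{96}{28}\right) = - 3 \left(0 \cdot \frac{1}{3} + 96 \cdot \frac{1}{28}\right) = - 3 \left(0 + \frac{24}{7}\right) = \left(-3\right) \frac{24}{7} = - \frac{72}{7} \approx -10.286$)
$Z m \left(-58\right) = 40 \left(- \frac{72}{7}\right) \left(-58\right) = \left(- \frac{2880}{7}\right) \left(-58\right) = \frac{167040}{7}$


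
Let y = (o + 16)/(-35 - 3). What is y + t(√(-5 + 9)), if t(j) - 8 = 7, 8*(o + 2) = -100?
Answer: 1137/76 ≈ 14.961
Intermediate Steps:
o = -29/2 (o = -2 + (⅛)*(-100) = -2 - 25/2 = -29/2 ≈ -14.500)
t(j) = 15 (t(j) = 8 + 7 = 15)
y = -3/76 (y = (-29/2 + 16)/(-35 - 3) = (3/2)/(-38) = (3/2)*(-1/38) = -3/76 ≈ -0.039474)
y + t(√(-5 + 9)) = -3/76 + 15 = 1137/76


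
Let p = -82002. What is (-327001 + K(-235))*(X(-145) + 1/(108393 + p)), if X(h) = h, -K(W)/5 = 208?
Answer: 418437508818/8797 ≈ 4.7566e+7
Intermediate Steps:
K(W) = -1040 (K(W) = -5*208 = -1040)
(-327001 + K(-235))*(X(-145) + 1/(108393 + p)) = (-327001 - 1040)*(-145 + 1/(108393 - 82002)) = -328041*(-145 + 1/26391) = -328041*(-3826694/26391) = 418437508818/8797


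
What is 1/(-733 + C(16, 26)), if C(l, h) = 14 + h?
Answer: -1/693 ≈ -0.0014430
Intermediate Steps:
1/(-733 + C(16, 26)) = 1/(-733 + (14 + 26)) = 1/(-733 + 40) = 1/(-693) = -1/693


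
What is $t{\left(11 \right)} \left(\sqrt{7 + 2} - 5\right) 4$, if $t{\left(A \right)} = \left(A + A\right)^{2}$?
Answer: $-3872$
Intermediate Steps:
$t{\left(A \right)} = 4 A^{2}$ ($t{\left(A \right)} = \left(2 A\right)^{2} = 4 A^{2}$)
$t{\left(11 \right)} \left(\sqrt{7 + 2} - 5\right) 4 = 4 \cdot 11^{2} \left(\sqrt{7 + 2} - 5\right) 4 = 4 \cdot 121 \left(\sqrt{9} - 5\right) 4 = 484 \left(3 - 5\right) 4 = 484 \left(\left(-2\right) 4\right) = 484 \left(-8\right) = -3872$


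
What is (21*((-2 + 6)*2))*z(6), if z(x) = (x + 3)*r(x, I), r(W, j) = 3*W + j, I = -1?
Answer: 25704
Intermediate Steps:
r(W, j) = j + 3*W
z(x) = (-1 + 3*x)*(3 + x) (z(x) = (x + 3)*(-1 + 3*x) = (3 + x)*(-1 + 3*x) = (-1 + 3*x)*(3 + x))
(21*((-2 + 6)*2))*z(6) = (21*((-2 + 6)*2))*((-1 + 3*6)*(3 + 6)) = (21*(4*2))*((-1 + 18)*9) = (21*8)*(17*9) = 168*153 = 25704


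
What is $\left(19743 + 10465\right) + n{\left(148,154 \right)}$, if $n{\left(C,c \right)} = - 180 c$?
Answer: $2488$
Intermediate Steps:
$\left(19743 + 10465\right) + n{\left(148,154 \right)} = \left(19743 + 10465\right) - 27720 = 30208 - 27720 = 2488$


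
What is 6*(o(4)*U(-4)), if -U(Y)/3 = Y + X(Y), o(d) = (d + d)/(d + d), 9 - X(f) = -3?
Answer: -144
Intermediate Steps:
X(f) = 12 (X(f) = 9 - 1*(-3) = 9 + 3 = 12)
o(d) = 1 (o(d) = (2*d)/((2*d)) = (2*d)*(1/(2*d)) = 1)
U(Y) = -36 - 3*Y (U(Y) = -3*(Y + 12) = -3*(12 + Y) = -36 - 3*Y)
6*(o(4)*U(-4)) = 6*(1*(-36 - 3*(-4))) = 6*(1*(-36 + 12)) = 6*(1*(-24)) = 6*(-24) = -144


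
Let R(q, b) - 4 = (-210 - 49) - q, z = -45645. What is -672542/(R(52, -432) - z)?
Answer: -336271/22669 ≈ -14.834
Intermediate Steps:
R(q, b) = -255 - q (R(q, b) = 4 + ((-210 - 49) - q) = 4 + (-259 - q) = -255 - q)
-672542/(R(52, -432) - z) = -672542/((-255 - 1*52) - 1*(-45645)) = -672542/((-255 - 52) + 45645) = -672542/(-307 + 45645) = -672542/45338 = -672542*1/45338 = -336271/22669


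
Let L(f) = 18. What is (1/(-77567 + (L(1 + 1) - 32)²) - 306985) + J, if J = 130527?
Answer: -13652731919/77371 ≈ -1.7646e+5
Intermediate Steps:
(1/(-77567 + (L(1 + 1) - 32)²) - 306985) + J = (1/(-77567 + (18 - 32)²) - 306985) + 130527 = (1/(-77567 + (-14)²) - 306985) + 130527 = (1/(-77567 + 196) - 306985) + 130527 = (1/(-77371) - 306985) + 130527 = (-1/77371 - 306985) + 130527 = -23751736436/77371 + 130527 = -13652731919/77371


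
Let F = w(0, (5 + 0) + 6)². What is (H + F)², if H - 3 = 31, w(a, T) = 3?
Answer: 1849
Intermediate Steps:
H = 34 (H = 3 + 31 = 34)
F = 9 (F = 3² = 9)
(H + F)² = (34 + 9)² = 43² = 1849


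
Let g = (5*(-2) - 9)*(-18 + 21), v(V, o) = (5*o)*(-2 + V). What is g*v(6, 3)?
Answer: -3420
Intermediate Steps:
v(V, o) = 5*o*(-2 + V)
g = -57 (g = (-10 - 9)*3 = -19*3 = -57)
g*v(6, 3) = -285*3*(-2 + 6) = -285*3*4 = -57*60 = -3420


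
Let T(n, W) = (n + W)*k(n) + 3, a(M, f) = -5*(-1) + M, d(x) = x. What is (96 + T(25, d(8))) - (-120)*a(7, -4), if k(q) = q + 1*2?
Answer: 2430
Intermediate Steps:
k(q) = 2 + q (k(q) = q + 2 = 2 + q)
a(M, f) = 5 + M
T(n, W) = 3 + (2 + n)*(W + n) (T(n, W) = (n + W)*(2 + n) + 3 = (W + n)*(2 + n) + 3 = (2 + n)*(W + n) + 3 = 3 + (2 + n)*(W + n))
(96 + T(25, d(8))) - (-120)*a(7, -4) = (96 + (3 + 8*(2 + 25) + 25*(2 + 25))) - (-120)*(5 + 7) = (96 + (3 + 8*27 + 25*27)) - (-120)*12 = (96 + (3 + 216 + 675)) - 1*(-1440) = (96 + 894) + 1440 = 990 + 1440 = 2430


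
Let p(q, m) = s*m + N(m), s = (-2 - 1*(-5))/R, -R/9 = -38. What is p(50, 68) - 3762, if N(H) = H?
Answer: -210524/57 ≈ -3693.4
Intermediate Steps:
R = 342 (R = -9*(-38) = 342)
s = 1/114 (s = (-2 - 1*(-5))/342 = (-2 + 5)*(1/342) = 3*(1/342) = 1/114 ≈ 0.0087719)
p(q, m) = 115*m/114 (p(q, m) = m/114 + m = 115*m/114)
p(50, 68) - 3762 = (115/114)*68 - 3762 = 3910/57 - 3762 = -210524/57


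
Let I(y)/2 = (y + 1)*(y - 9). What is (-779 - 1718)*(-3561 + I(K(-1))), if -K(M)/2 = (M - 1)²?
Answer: 8297531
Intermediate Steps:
K(M) = -2*(-1 + M)² (K(M) = -2*(M - 1)² = -2*(-1 + M)²)
I(y) = 2*(1 + y)*(-9 + y) (I(y) = 2*((y + 1)*(y - 9)) = 2*((1 + y)*(-9 + y)) = 2*(1 + y)*(-9 + y))
(-779 - 1718)*(-3561 + I(K(-1))) = (-779 - 1718)*(-3561 + (-18 - (-32)*(-1 - 1)² + 2*(-2*(-1 - 1)²)²)) = -2497*(-3561 + (-18 - (-32)*(-2)² + 2*(-2*(-2)²)²)) = -2497*(-3561 + (-18 - (-32)*4 + 2*(-2*4)²)) = -2497*(-3561 + (-18 - 16*(-8) + 2*(-8)²)) = -2497*(-3561 + (-18 + 128 + 2*64)) = -2497*(-3561 + (-18 + 128 + 128)) = -2497*(-3561 + 238) = -2497*(-3323) = 8297531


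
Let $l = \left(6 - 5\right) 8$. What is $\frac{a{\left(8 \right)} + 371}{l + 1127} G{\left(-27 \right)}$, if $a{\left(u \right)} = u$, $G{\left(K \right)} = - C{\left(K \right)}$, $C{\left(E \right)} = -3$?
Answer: $\frac{1137}{1135} \approx 1.0018$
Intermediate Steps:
$l = 8$ ($l = 1 \cdot 8 = 8$)
$G{\left(K \right)} = 3$ ($G{\left(K \right)} = \left(-1\right) \left(-3\right) = 3$)
$\frac{a{\left(8 \right)} + 371}{l + 1127} G{\left(-27 \right)} = \frac{8 + 371}{8 + 1127} \cdot 3 = \frac{379}{1135} \cdot 3 = \frac{1137}{1135}$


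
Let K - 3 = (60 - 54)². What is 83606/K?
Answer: 83606/39 ≈ 2143.7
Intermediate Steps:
K = 39 (K = 3 + (60 - 54)² = 3 + 6² = 3 + 36 = 39)
83606/K = 83606/39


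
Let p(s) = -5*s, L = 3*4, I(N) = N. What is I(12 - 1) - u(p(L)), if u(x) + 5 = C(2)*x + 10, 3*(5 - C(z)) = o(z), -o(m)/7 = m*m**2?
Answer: 1426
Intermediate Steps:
L = 12
o(m) = -7*m**3 (o(m) = -7*m*m**2 = -7*m**3)
C(z) = 5 + 7*z**3/3 (C(z) = 5 - (-7)*z**3/3 = 5 + 7*z**3/3)
u(x) = 5 + 71*x/3 (u(x) = -5 + ((5 + (7/3)*2**3)*x + 10) = -5 + ((5 + (7/3)*8)*x + 10) = -5 + ((5 + 56/3)*x + 10) = -5 + (71*x/3 + 10) = -5 + (10 + 71*x/3) = 5 + 71*x/3)
I(12 - 1) - u(p(L)) = (12 - 1) - (5 + 71*(-5*12)/3) = 11 - (5 + (71/3)*(-60)) = 11 - (5 - 1420) = 11 - 1*(-1415) = 11 + 1415 = 1426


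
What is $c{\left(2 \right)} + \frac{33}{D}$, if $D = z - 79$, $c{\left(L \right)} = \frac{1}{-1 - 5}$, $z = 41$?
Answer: $- \frac{59}{57} \approx -1.0351$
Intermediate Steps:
$c{\left(L \right)} = - \frac{1}{6}$ ($c{\left(L \right)} = \frac{1}{-6} = - \frac{1}{6}$)
$D = -38$ ($D = 41 - 79 = -38$)
$c{\left(2 \right)} + \frac{33}{D} = - \frac{1}{6} + \frac{33}{-38} = - \frac{1}{6} + 33 \left(- \frac{1}{38}\right) = - \frac{1}{6} - \frac{33}{38} = - \frac{59}{57}$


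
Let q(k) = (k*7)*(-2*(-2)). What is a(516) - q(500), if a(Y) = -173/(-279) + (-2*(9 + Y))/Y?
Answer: -335949947/23994 ≈ -14001.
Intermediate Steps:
q(k) = 28*k (q(k) = (7*k)*4 = 28*k)
a(Y) = 173/279 + (-18 - 2*Y)/Y (a(Y) = -173*(-1/279) + (-18 - 2*Y)/Y = 173/279 + (-18 - 2*Y)/Y)
a(516) - q(500) = (-385/279 - 18/516) - 28*500 = (-385/279 - 18*1/516) - 1*14000 = (-385/279 - 3/86) - 14000 = -33947/23994 - 14000 = -335949947/23994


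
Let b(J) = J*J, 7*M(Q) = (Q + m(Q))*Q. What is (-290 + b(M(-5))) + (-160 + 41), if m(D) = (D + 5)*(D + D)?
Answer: -19416/49 ≈ -396.25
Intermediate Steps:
m(D) = 2*D*(5 + D) (m(D) = (5 + D)*(2*D) = 2*D*(5 + D))
M(Q) = Q*(Q + 2*Q*(5 + Q))/7 (M(Q) = ((Q + 2*Q*(5 + Q))*Q)/7 = (Q*(Q + 2*Q*(5 + Q)))/7 = Q*(Q + 2*Q*(5 + Q))/7)
b(J) = J²
(-290 + b(M(-5))) + (-160 + 41) = (-290 + ((⅐)*(-5)²*(11 + 2*(-5)))²) + (-160 + 41) = (-290 + ((⅐)*25*(11 - 10))²) - 119 = (-290 + ((⅐)*25*1)²) - 119 = (-290 + (25/7)²) - 119 = (-290 + 625/49) - 119 = -13585/49 - 119 = -19416/49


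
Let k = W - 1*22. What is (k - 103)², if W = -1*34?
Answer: 25281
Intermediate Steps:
W = -34
k = -56 (k = -34 - 1*22 = -34 - 22 = -56)
(k - 103)² = (-56 - 103)² = (-159)² = 25281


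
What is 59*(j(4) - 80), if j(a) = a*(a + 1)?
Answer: -3540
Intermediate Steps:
j(a) = a*(1 + a)
59*(j(4) - 80) = 59*(4*(1 + 4) - 80) = 59*(4*5 - 80) = 59*(20 - 80) = 59*(-60) = -3540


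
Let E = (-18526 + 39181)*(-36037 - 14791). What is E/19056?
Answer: -87487695/1588 ≈ -55093.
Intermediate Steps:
E = -1049852340 (E = 20655*(-50828) = -1049852340)
E/19056 = -1049852340/19056 = -1049852340*1/19056 = -87487695/1588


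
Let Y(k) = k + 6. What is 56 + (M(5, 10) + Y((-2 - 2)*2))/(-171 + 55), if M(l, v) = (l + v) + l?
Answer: 3239/58 ≈ 55.845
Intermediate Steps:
Y(k) = 6 + k
M(l, v) = v + 2*l
56 + (M(5, 10) + Y((-2 - 2)*2))/(-171 + 55) = 56 + ((10 + 2*5) + (6 + (-2 - 2)*2))/(-171 + 55) = 56 + ((10 + 10) + (6 - 4*2))/(-116) = 56 + (20 + (6 - 8))*(-1/116) = 56 + (20 - 2)*(-1/116) = 56 + 18*(-1/116) = 56 - 9/58 = 3239/58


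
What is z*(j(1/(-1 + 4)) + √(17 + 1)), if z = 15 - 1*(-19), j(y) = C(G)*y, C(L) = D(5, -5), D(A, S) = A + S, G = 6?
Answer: 102*√2 ≈ 144.25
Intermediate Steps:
C(L) = 0 (C(L) = 5 - 5 = 0)
j(y) = 0 (j(y) = 0*y = 0)
z = 34 (z = 15 + 19 = 34)
z*(j(1/(-1 + 4)) + √(17 + 1)) = 34*(0 + √(17 + 1)) = 34*(0 + √18) = 34*(0 + 3*√2) = 34*(3*√2) = 102*√2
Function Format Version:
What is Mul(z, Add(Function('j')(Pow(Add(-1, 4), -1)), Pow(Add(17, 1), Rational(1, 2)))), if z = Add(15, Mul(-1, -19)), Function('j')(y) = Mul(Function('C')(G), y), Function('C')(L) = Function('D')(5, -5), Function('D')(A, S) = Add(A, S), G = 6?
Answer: Mul(102, Pow(2, Rational(1, 2))) ≈ 144.25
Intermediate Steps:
Function('C')(L) = 0 (Function('C')(L) = Add(5, -5) = 0)
Function('j')(y) = 0 (Function('j')(y) = Mul(0, y) = 0)
z = 34 (z = Add(15, 19) = 34)
Mul(z, Add(Function('j')(Pow(Add(-1, 4), -1)), Pow(Add(17, 1), Rational(1, 2)))) = Mul(34, Add(0, Pow(Add(17, 1), Rational(1, 2)))) = Mul(34, Add(0, Pow(18, Rational(1, 2)))) = Mul(34, Add(0, Mul(3, Pow(2, Rational(1, 2))))) = Mul(34, Mul(3, Pow(2, Rational(1, 2)))) = Mul(102, Pow(2, Rational(1, 2)))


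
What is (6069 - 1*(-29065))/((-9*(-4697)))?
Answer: 3194/3843 ≈ 0.83112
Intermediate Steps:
(6069 - 1*(-29065))/((-9*(-4697))) = (6069 + 29065)/42273 = 35134*(1/42273) = 3194/3843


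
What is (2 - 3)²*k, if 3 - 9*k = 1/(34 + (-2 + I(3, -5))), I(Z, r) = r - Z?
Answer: 71/216 ≈ 0.32870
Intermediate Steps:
k = 71/216 (k = ⅓ - 1/(9*(34 + (-2 + (-5 - 1*3)))) = ⅓ - 1/(9*(34 + (-2 + (-5 - 3)))) = ⅓ - 1/(9*(34 + (-2 - 8))) = ⅓ - 1/(9*(34 - 10)) = ⅓ - ⅑/24 = ⅓ - ⅑*1/24 = ⅓ - 1/216 = 71/216 ≈ 0.32870)
(2 - 3)²*k = (2 - 3)²*(71/216) = (-1)²*(71/216) = 1*(71/216) = 71/216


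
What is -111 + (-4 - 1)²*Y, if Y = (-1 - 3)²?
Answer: 289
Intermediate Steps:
Y = 16 (Y = (-4)² = 16)
-111 + (-4 - 1)²*Y = -111 + (-4 - 1)²*16 = -111 + (-5)²*16 = -111 + 25*16 = -111 + 400 = 289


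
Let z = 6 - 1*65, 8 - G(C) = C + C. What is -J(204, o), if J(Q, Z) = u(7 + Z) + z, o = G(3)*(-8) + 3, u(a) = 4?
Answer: 55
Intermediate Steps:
G(C) = 8 - 2*C (G(C) = 8 - (C + C) = 8 - 2*C)
z = -59 (z = 6 - 65 = -59)
o = -13 (o = (8 - 2*3)*(-8) + 3 = (8 - 6)*(-8) + 3 = 2*(-8) + 3 = -16 + 3 = -13)
J(Q, Z) = -55 (J(Q, Z) = 4 - 59 = -55)
-J(204, o) = -1*(-55) = 55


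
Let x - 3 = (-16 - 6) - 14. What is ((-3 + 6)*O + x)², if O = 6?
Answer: 225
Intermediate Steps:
x = -33 (x = 3 + ((-16 - 6) - 14) = 3 + (-22 - 14) = 3 - 36 = -33)
((-3 + 6)*O + x)² = ((-3 + 6)*6 - 33)² = (3*6 - 33)² = (18 - 33)² = (-15)² = 225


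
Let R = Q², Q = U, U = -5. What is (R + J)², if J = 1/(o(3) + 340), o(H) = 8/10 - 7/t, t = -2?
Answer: 7410627225/11854249 ≈ 625.15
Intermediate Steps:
o(H) = 43/10 (o(H) = 8/10 - 7/(-2) = 8*(⅒) - 7*(-½) = ⅘ + 7/2 = 43/10)
Q = -5
J = 10/3443 (J = 1/(43/10 + 340) = 1/(3443/10) = 10/3443 ≈ 0.0029044)
R = 25 (R = (-5)² = 25)
(R + J)² = (25 + 10/3443)² = (86085/3443)² = 7410627225/11854249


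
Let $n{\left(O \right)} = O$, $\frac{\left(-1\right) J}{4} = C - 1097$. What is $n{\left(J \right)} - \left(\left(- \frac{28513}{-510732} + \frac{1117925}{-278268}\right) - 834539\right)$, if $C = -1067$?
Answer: $\frac{2496578130057457}{2960841087} \approx 8.432 \cdot 10^{5}$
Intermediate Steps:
$J = 8656$ ($J = - 4 \left(-1067 - 1097\right) = \left(-4\right) \left(-2164\right) = 8656$)
$n{\left(J \right)} - \left(\left(- \frac{28513}{-510732} + \frac{1117925}{-278268}\right) - 834539\right) = 8656 - \left(\left(- \frac{28513}{-510732} + \frac{1117925}{-278268}\right) - 834539\right) = 8656 - \left(\left(\left(-28513\right) \left(- \frac{1}{510732}\right) + 1117925 \left(- \frac{1}{278268}\right)\right) - 834539\right) = 8656 - \left(\left(\frac{28513}{510732} - \frac{1117925}{278268}\right) - 834539\right) = 8656 - \left(- \frac{11729704492}{2960841087} - 834539\right) = 8656 - - \frac{2470949089608385}{2960841087} = 8656 + \frac{2470949089608385}{2960841087} = \frac{2496578130057457}{2960841087}$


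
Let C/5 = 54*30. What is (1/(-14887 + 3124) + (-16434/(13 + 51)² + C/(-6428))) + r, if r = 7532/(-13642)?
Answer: -1538056550669681/264065689110528 ≈ -5.8245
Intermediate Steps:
C = 8100 (C = 5*(54*30) = 5*1620 = 8100)
r = -3766/6821 (r = 7532*(-1/13642) = -3766/6821 ≈ -0.55212)
(1/(-14887 + 3124) + (-16434/(13 + 51)² + C/(-6428))) + r = (1/(-14887 + 3124) + (-16434/(13 + 51)² + 8100/(-6428))) - 3766/6821 = (1/(-11763) + (-16434/(64²) + 8100*(-1/6428))) - 3766/6821 = (-1/11763 + (-16434/4096 - 2025/1607)) - 3766/6821 = (-1/11763 + (-16434*1/4096 - 2025/1607)) - 3766/6821 = (-1/11763 + (-8217/2048 - 2025/1607)) - 3766/6821 = (-1/11763 - 17351919/3291136) - 3766/6821 = -204113914333/38713632768 - 3766/6821 = -1538056550669681/264065689110528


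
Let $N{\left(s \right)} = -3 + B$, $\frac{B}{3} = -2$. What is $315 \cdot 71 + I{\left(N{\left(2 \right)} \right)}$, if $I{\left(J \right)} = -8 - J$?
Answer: $22366$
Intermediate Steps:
$B = -6$ ($B = 3 \left(-2\right) = -6$)
$N{\left(s \right)} = -9$ ($N{\left(s \right)} = -3 - 6 = -9$)
$315 \cdot 71 + I{\left(N{\left(2 \right)} \right)} = 315 \cdot 71 - -1 = 22365 + \left(-8 + 9\right) = 22365 + 1 = 22366$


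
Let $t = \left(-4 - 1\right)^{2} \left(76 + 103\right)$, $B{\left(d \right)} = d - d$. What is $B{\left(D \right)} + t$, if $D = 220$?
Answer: $4475$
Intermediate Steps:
$B{\left(d \right)} = 0$
$t = 4475$ ($t = \left(-5\right)^{2} \cdot 179 = 25 \cdot 179 = 4475$)
$B{\left(D \right)} + t = 0 + 4475 = 4475$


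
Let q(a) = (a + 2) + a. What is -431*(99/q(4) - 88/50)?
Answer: -175417/50 ≈ -3508.3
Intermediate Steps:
q(a) = 2 + 2*a (q(a) = (2 + a) + a = 2 + 2*a)
-431*(99/q(4) - 88/50) = -431*(99/(2 + 2*4) - 88/50) = -431*(99/(2 + 8) - 88*1/50) = -431*(99/10 - 44/25) = -431*407/50 = -175417/50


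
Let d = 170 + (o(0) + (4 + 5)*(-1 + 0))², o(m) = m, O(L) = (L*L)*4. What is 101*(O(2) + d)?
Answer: 26967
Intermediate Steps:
O(L) = 4*L² (O(L) = L²*4 = 4*L²)
d = 251 (d = 170 + (0 + (4 + 5)*(-1 + 0))² = 170 + (0 + 9*(-1))² = 170 + (0 - 9)² = 170 + (-9)² = 170 + 81 = 251)
101*(O(2) + d) = 101*(4*2² + 251) = 101*(4*4 + 251) = 101*(16 + 251) = 101*267 = 26967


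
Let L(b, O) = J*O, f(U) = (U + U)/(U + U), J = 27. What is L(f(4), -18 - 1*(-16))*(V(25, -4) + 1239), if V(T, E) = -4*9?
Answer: -64962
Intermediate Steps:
V(T, E) = -36
f(U) = 1 (f(U) = (2*U)/((2*U)) = (2*U)*(1/(2*U)) = 1)
L(b, O) = 27*O
L(f(4), -18 - 1*(-16))*(V(25, -4) + 1239) = (27*(-18 - 1*(-16)))*(-36 + 1239) = (27*(-18 + 16))*1203 = (27*(-2))*1203 = -54*1203 = -64962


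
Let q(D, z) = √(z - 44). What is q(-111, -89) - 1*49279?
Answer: -49279 + I*√133 ≈ -49279.0 + 11.533*I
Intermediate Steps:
q(D, z) = √(-44 + z)
q(-111, -89) - 1*49279 = √(-44 - 89) - 1*49279 = √(-133) - 49279 = I*√133 - 49279 = -49279 + I*√133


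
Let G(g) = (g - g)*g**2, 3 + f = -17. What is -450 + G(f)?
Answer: -450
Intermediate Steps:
f = -20 (f = -3 - 17 = -20)
G(g) = 0 (G(g) = 0*g**2 = 0)
-450 + G(f) = -450 + 0 = -450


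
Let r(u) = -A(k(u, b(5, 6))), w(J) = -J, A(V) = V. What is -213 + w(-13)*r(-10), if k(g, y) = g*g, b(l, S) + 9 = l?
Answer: -1513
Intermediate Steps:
b(l, S) = -9 + l
k(g, y) = g**2
r(u) = -u**2
-213 + w(-13)*r(-10) = -213 + (-1*(-13))*(-1*(-10)**2) = -213 + 13*(-1*100) = -213 + 13*(-100) = -213 - 1300 = -1513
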